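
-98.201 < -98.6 False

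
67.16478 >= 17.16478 True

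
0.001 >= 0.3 False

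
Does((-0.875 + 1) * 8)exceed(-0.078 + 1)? Yes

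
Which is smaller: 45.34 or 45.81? 45.34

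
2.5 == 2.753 False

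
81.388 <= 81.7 True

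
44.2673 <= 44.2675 True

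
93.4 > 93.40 False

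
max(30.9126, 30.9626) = 30.9626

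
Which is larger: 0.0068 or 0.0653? 0.0653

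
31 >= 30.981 True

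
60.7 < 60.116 False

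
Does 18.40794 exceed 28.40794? No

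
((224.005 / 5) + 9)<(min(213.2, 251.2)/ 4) False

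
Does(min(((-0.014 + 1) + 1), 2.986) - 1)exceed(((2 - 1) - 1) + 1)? No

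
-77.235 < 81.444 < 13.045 False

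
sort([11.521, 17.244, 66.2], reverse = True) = [66.2, 17.244, 11.521]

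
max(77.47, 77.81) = 77.81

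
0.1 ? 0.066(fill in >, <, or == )>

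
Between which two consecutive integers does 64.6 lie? 64 and 65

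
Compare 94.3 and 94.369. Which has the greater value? 94.369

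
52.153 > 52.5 False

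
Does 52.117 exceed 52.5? No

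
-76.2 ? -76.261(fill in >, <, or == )>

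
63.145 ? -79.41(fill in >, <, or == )>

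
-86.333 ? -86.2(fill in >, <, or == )<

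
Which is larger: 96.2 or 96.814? 96.814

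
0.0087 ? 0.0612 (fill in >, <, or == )<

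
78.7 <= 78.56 False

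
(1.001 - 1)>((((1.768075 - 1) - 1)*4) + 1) False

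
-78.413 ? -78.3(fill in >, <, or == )<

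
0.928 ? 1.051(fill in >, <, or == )<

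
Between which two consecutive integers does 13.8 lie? 13 and 14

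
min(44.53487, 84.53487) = 44.53487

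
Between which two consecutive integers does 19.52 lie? 19 and 20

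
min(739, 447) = 447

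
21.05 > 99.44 False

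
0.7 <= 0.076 False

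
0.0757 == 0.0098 False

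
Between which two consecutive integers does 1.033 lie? 1 and 2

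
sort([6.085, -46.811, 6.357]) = [-46.811, 6.085, 6.357]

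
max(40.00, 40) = 40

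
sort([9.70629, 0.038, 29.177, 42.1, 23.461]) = [0.038, 9.70629, 23.461, 29.177, 42.1]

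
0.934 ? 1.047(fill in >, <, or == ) <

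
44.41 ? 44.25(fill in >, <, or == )>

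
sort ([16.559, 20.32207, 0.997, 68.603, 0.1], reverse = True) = [68.603, 20.32207, 16.559, 0.997, 0.1]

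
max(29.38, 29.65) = 29.65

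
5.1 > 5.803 False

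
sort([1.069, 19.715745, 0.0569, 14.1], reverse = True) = [19.715745, 14.1, 1.069, 0.0569]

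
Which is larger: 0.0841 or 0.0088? 0.0841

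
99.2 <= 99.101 False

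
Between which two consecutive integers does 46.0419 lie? 46 and 47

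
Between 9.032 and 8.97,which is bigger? 9.032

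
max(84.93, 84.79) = 84.93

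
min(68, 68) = 68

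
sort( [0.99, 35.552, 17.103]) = [0.99, 17.103, 35.552]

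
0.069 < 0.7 True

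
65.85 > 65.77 True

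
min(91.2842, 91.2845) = 91.2842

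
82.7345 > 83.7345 False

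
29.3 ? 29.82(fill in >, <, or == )<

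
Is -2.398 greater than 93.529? No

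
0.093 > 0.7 False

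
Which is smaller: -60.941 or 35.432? -60.941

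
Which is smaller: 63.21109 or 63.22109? 63.21109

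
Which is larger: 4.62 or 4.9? 4.9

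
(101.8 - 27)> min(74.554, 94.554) True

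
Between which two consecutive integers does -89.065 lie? -90 and -89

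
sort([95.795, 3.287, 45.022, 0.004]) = [0.004, 3.287, 45.022, 95.795]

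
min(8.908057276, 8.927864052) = 8.908057276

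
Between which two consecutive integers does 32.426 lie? 32 and 33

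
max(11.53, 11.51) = 11.53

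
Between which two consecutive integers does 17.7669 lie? 17 and 18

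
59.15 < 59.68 True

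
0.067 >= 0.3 False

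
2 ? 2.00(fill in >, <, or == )==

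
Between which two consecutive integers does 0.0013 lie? 0 and 1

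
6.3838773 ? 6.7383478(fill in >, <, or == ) <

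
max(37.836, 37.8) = 37.836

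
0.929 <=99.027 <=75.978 False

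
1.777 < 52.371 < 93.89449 True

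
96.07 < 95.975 False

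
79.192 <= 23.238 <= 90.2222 False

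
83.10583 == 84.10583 False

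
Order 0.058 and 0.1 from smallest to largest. 0.058, 0.1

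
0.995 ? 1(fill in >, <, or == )<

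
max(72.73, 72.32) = 72.73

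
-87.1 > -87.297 True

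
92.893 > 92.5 True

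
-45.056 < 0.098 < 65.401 True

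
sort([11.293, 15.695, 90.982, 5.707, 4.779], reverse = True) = [90.982, 15.695, 11.293, 5.707, 4.779]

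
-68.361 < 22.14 True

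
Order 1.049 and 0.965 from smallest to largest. 0.965, 1.049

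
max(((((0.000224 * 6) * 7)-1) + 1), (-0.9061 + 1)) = 0.0939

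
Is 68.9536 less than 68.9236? No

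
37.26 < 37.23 False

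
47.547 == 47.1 False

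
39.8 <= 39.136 False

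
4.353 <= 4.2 False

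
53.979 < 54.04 True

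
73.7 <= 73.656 False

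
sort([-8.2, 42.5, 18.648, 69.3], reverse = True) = [69.3, 42.5, 18.648, -8.2]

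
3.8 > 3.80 False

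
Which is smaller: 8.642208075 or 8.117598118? 8.117598118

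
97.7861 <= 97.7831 False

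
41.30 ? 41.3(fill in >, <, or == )==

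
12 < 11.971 False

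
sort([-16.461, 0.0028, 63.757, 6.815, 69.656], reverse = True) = [69.656, 63.757, 6.815, 0.0028, -16.461]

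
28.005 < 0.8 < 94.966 False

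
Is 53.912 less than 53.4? No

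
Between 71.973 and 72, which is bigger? 72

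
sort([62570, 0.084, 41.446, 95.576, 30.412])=[0.084, 30.412, 41.446, 95.576, 62570]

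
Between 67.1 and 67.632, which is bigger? 67.632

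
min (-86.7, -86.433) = -86.7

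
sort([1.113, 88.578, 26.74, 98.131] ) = [1.113, 26.74, 88.578, 98.131]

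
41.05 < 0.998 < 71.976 False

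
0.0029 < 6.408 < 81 True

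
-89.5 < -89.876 False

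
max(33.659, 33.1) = 33.659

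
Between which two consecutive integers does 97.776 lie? 97 and 98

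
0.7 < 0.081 False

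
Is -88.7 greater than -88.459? No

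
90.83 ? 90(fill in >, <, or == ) >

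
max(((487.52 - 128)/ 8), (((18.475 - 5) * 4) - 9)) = 44.94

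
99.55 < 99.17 False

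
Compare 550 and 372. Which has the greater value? 550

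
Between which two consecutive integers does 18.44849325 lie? 18 and 19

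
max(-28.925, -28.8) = -28.8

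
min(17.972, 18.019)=17.972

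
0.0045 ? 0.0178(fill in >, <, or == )<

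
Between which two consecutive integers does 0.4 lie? 0 and 1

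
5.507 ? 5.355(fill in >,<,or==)>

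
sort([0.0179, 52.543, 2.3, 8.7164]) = [0.0179, 2.3, 8.7164, 52.543]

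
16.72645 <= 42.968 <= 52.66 True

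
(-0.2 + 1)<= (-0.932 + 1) False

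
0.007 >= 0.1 False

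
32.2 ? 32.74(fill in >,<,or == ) <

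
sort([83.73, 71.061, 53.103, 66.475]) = [53.103, 66.475, 71.061, 83.73]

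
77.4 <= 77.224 False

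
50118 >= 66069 False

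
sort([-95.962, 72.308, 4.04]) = [-95.962, 4.04, 72.308]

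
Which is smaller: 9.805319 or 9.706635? 9.706635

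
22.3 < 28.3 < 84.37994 True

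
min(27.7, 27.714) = 27.7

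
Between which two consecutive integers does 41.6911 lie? 41 and 42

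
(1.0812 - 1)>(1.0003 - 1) True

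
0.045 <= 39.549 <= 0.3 False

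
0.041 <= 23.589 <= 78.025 True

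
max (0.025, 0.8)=0.8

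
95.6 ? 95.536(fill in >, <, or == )>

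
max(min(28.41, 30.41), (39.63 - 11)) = 28.63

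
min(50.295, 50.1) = 50.1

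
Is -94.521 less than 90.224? Yes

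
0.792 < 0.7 False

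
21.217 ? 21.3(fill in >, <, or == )<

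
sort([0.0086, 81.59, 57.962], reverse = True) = [81.59, 57.962, 0.0086]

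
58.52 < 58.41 False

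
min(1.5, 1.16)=1.16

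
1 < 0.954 False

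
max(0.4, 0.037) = 0.4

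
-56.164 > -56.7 True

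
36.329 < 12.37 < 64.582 False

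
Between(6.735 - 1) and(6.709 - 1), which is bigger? (6.735 - 1)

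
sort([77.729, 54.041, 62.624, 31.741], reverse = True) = [77.729, 62.624, 54.041, 31.741]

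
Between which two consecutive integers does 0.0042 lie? 0 and 1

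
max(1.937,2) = 2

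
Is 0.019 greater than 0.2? No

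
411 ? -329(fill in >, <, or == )>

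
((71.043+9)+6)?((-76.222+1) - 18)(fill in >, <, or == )>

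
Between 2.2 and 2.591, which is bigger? 2.591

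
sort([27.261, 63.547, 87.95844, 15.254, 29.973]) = [15.254, 27.261, 29.973, 63.547, 87.95844]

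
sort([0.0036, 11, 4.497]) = [0.0036, 4.497, 11]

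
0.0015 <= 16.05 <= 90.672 True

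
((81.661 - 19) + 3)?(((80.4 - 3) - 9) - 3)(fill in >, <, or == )>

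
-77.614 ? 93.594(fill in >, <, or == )<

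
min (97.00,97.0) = 97.00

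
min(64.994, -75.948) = -75.948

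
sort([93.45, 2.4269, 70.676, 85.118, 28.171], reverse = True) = [93.45, 85.118, 70.676, 28.171, 2.4269]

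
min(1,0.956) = 0.956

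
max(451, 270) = 451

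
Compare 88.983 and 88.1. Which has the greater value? 88.983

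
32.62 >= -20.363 True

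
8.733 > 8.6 True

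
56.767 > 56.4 True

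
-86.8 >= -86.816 True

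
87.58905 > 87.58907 False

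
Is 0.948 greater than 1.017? No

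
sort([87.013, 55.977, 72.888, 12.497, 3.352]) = [3.352, 12.497, 55.977, 72.888, 87.013]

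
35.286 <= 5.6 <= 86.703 False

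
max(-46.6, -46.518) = -46.518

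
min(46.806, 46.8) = 46.8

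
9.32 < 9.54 True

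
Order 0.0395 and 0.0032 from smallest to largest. 0.0032, 0.0395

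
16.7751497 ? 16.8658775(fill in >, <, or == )<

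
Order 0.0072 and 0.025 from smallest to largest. 0.0072, 0.025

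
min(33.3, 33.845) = 33.3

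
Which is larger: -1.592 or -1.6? -1.592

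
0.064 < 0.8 True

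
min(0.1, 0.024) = 0.024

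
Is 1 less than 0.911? No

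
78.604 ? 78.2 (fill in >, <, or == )>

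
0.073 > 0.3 False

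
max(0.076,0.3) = 0.3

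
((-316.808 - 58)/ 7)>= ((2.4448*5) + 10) False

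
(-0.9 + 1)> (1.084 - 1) True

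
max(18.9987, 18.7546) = 18.9987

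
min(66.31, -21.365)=-21.365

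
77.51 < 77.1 False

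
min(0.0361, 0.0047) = 0.0047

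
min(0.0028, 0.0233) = 0.0028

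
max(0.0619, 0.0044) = 0.0619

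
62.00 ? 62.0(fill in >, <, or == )==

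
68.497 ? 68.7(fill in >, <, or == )<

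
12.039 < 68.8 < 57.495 False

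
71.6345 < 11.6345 False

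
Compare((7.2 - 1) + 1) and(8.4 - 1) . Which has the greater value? (8.4 - 1)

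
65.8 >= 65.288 True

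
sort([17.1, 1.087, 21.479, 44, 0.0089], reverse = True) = [44, 21.479, 17.1, 1.087, 0.0089]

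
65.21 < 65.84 True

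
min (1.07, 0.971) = 0.971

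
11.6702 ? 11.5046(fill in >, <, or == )>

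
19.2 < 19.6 True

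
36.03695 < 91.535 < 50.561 False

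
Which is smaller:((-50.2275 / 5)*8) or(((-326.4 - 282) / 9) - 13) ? (((-326.4 - 282) / 9) - 13)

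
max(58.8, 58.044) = 58.8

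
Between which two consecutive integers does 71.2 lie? 71 and 72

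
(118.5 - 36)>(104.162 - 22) True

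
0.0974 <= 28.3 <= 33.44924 True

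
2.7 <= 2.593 False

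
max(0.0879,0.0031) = 0.0879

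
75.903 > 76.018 False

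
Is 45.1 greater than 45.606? No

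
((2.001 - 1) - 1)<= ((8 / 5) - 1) True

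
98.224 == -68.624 False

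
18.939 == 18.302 False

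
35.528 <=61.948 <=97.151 True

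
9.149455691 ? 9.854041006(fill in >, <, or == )<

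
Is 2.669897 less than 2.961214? Yes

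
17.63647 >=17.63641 True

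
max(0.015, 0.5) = 0.5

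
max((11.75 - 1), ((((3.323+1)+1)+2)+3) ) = 10.75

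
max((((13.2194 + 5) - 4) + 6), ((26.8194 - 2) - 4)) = 20.8194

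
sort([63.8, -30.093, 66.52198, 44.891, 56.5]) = [-30.093, 44.891, 56.5, 63.8, 66.52198]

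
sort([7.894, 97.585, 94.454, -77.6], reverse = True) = [97.585, 94.454, 7.894, -77.6]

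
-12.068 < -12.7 False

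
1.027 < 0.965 False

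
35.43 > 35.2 True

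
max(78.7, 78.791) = 78.791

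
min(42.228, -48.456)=-48.456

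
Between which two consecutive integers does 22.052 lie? 22 and 23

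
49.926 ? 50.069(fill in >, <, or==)<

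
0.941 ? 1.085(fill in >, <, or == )<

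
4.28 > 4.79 False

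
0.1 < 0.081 False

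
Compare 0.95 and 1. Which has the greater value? 1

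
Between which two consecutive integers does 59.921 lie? 59 and 60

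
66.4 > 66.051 True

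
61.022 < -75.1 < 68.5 False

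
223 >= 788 False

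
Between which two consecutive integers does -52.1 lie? -53 and -52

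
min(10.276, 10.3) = 10.276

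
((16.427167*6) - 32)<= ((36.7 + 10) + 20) True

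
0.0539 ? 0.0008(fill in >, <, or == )>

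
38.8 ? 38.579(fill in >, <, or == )>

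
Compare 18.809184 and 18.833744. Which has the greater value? 18.833744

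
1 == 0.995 False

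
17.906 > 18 False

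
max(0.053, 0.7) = 0.7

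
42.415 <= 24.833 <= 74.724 False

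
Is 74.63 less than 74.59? No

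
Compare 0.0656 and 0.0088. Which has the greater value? 0.0656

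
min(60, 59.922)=59.922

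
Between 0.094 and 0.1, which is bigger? 0.1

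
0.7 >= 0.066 True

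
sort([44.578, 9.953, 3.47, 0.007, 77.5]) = [0.007, 3.47, 9.953, 44.578, 77.5]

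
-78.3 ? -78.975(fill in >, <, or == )>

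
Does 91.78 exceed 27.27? Yes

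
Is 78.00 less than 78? No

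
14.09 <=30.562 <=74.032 True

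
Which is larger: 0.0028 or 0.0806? 0.0806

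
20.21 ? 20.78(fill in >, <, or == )<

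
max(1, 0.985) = 1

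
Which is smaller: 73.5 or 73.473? 73.473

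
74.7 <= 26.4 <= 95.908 False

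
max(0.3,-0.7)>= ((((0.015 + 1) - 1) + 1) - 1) True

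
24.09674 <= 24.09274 False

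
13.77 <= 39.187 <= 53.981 True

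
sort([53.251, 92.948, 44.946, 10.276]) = [10.276, 44.946, 53.251, 92.948]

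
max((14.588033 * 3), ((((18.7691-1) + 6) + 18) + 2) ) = 43.7691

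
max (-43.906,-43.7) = -43.7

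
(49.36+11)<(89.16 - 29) False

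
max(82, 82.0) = 82.0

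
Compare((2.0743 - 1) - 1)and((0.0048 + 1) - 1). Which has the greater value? ((2.0743 - 1) - 1)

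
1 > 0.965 True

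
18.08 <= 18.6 True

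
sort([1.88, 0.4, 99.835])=[0.4, 1.88, 99.835]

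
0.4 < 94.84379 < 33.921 False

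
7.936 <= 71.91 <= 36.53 False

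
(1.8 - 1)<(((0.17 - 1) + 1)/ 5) False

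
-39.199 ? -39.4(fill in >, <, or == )>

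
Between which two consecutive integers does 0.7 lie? 0 and 1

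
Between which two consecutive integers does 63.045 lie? 63 and 64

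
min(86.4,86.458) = 86.4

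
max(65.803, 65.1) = 65.803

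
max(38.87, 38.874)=38.874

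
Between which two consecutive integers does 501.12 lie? 501 and 502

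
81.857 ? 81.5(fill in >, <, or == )>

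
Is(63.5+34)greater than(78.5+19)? No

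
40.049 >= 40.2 False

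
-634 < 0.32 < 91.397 True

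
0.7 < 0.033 False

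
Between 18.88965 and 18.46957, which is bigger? 18.88965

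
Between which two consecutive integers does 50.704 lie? 50 and 51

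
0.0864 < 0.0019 False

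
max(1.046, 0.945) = 1.046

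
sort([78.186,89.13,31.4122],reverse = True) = [89.13,78.186,31.4122]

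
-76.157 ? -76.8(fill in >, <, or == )>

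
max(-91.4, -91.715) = -91.4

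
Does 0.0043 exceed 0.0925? No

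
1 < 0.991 False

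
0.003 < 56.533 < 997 True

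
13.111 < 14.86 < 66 True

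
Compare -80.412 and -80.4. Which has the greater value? -80.4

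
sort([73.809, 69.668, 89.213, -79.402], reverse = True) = [89.213, 73.809, 69.668, -79.402]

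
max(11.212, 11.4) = 11.4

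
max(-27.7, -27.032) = -27.032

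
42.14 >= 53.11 False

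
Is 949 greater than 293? Yes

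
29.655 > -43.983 True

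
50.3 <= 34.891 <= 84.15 False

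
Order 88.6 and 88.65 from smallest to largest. 88.6, 88.65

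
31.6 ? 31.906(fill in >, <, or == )<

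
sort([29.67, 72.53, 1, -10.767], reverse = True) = [72.53, 29.67, 1, -10.767]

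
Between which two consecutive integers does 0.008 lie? 0 and 1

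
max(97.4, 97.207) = 97.4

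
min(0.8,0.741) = 0.741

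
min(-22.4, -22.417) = -22.417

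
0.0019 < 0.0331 True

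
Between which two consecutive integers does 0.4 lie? 0 and 1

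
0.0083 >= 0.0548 False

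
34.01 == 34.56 False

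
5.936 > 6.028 False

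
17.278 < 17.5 True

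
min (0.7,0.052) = 0.052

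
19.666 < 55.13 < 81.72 True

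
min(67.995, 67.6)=67.6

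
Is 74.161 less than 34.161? No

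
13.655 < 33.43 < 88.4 True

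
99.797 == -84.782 False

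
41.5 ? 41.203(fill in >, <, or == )>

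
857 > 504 True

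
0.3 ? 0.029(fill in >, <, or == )>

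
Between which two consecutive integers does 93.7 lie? 93 and 94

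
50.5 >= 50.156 True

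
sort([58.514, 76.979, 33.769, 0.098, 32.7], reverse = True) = [76.979, 58.514, 33.769, 32.7, 0.098]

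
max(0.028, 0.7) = 0.7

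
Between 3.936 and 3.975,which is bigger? 3.975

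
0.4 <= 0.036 False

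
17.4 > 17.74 False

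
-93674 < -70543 True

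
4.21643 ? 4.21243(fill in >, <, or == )>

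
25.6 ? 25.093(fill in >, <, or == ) >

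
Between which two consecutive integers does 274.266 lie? 274 and 275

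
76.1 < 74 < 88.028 False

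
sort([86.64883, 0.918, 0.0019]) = [0.0019, 0.918, 86.64883]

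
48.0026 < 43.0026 False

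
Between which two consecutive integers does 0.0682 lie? 0 and 1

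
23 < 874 True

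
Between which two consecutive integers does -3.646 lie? -4 and -3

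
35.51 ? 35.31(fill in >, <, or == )>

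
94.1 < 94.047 False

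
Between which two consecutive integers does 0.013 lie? 0 and 1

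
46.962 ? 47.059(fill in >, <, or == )<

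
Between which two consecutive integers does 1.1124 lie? 1 and 2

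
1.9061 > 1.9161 False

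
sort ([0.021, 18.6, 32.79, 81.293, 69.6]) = [0.021, 18.6, 32.79, 69.6, 81.293]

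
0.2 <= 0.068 False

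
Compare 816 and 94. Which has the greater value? 816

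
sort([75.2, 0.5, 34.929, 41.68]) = [0.5, 34.929, 41.68, 75.2]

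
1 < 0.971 False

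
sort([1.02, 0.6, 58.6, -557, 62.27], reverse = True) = [62.27, 58.6, 1.02, 0.6, -557]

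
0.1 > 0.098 True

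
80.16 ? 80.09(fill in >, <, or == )>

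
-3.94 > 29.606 False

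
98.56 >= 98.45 True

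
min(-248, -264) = -264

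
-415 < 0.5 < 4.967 True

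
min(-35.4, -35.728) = -35.728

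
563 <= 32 False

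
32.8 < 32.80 False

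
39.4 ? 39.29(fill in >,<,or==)>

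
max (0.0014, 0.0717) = 0.0717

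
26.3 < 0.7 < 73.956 False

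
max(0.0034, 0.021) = 0.021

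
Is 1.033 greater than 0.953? Yes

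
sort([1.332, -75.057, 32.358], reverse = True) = [32.358, 1.332, -75.057]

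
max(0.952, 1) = 1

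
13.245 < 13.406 True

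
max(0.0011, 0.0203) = 0.0203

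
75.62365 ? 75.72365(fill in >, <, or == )<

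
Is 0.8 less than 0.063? No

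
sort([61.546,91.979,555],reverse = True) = [555,91.979,61.546]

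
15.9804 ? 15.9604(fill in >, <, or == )>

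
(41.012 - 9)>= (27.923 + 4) True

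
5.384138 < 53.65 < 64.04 True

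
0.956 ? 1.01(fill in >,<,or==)<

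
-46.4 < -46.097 True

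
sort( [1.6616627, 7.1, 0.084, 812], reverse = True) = [812, 7.1, 1.6616627, 0.084]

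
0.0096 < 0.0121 True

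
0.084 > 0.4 False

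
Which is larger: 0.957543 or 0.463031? 0.957543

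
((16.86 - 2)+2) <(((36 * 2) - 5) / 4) False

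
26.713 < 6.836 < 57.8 False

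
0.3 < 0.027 False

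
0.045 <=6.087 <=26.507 True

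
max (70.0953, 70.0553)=70.0953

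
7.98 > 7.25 True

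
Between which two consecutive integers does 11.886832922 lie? 11 and 12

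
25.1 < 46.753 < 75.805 True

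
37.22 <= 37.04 False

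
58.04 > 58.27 False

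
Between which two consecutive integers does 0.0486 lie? 0 and 1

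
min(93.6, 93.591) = 93.591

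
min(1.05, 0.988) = 0.988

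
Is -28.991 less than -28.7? Yes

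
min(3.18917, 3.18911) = 3.18911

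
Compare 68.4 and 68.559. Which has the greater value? 68.559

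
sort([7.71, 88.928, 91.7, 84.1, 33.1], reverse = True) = [91.7, 88.928, 84.1, 33.1, 7.71]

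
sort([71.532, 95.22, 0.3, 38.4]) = [0.3, 38.4, 71.532, 95.22]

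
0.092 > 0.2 False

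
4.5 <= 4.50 True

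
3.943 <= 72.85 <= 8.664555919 False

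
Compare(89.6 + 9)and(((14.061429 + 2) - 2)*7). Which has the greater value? (89.6 + 9)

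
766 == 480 False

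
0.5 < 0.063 False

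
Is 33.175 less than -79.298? No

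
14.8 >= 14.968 False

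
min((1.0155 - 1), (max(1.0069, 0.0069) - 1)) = 0.0069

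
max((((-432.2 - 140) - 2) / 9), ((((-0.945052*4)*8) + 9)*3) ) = -63.724992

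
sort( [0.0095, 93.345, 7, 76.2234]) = [0.0095, 7, 76.2234, 93.345]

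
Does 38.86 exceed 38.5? Yes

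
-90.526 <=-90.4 True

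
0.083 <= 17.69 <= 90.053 True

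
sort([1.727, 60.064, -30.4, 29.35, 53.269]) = [-30.4, 1.727, 29.35, 53.269, 60.064]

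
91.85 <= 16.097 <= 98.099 False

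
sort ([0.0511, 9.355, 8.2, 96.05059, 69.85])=[0.0511, 8.2, 9.355, 69.85, 96.05059]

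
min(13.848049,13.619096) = 13.619096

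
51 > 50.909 True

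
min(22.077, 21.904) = 21.904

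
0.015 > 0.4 False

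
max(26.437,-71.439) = 26.437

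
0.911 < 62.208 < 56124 True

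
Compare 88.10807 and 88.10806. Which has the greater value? 88.10807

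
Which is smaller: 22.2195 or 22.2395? 22.2195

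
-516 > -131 False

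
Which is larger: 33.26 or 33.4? 33.4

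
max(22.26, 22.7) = 22.7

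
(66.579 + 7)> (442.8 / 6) False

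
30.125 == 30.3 False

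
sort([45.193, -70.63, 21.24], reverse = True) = [45.193, 21.24, -70.63]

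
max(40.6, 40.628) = 40.628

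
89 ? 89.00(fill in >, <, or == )==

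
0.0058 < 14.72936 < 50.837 True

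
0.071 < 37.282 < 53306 True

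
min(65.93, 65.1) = 65.1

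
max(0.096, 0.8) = 0.8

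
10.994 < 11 True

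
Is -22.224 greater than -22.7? Yes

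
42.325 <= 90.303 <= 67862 True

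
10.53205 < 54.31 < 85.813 True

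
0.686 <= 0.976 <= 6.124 True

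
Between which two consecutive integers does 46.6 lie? 46 and 47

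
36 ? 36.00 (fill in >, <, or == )==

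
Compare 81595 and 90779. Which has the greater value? 90779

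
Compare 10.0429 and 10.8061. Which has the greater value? 10.8061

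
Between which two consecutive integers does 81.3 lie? 81 and 82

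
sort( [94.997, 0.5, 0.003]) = [0.003, 0.5, 94.997]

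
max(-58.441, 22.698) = 22.698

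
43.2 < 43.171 False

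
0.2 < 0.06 False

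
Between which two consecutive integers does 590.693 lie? 590 and 591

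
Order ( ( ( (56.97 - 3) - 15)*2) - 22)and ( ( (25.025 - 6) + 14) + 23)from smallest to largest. ( ( ( (56.97 - 3) - 15)*2) - 22), ( ( (25.025 - 6) + 14) + 23)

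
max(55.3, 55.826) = 55.826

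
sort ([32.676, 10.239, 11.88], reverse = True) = [32.676, 11.88, 10.239]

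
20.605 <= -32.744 False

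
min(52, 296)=52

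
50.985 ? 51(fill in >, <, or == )<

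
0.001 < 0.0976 True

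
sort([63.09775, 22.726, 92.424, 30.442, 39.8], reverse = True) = [92.424, 63.09775, 39.8, 30.442, 22.726]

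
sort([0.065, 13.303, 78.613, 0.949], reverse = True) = [78.613, 13.303, 0.949, 0.065]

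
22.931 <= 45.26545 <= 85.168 True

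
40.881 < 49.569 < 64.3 True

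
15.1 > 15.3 False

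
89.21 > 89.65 False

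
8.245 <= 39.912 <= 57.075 True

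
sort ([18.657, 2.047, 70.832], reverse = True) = [70.832, 18.657, 2.047]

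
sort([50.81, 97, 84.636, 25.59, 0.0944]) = [0.0944, 25.59, 50.81, 84.636, 97]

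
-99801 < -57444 True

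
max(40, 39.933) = 40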